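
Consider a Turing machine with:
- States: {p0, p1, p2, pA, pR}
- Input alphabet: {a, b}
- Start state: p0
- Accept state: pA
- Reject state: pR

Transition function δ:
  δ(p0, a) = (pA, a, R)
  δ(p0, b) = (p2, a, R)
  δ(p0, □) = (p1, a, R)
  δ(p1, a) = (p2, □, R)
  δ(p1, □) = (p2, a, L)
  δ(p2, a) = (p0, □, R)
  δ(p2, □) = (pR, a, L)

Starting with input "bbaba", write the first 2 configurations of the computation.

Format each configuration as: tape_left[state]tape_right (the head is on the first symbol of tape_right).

Transitions applied:
Step 1: δ(p0, b) = (p2, a, R)

The first 2 configurations are:
[p0]bbaba ⊢ a[p2]baba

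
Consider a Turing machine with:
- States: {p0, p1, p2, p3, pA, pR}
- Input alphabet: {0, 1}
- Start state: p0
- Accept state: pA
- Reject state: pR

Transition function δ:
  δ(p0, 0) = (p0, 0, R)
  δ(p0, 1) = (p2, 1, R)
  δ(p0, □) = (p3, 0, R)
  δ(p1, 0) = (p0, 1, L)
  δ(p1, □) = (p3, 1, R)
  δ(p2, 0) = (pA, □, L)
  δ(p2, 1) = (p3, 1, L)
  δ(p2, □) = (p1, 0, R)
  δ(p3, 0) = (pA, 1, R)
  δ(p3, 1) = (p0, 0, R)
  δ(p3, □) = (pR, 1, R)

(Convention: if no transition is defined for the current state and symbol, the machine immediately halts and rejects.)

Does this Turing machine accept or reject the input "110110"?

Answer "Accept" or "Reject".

Execution trace:
Initial: [p0]110110
Step 1: δ(p0, 1) = (p2, 1, R) → 1[p2]10110
Step 2: δ(p2, 1) = (p3, 1, L) → [p3]110110
Step 3: δ(p3, 1) = (p0, 0, R) → 0[p0]10110
Step 4: δ(p0, 1) = (p2, 1, R) → 01[p2]0110
Step 5: δ(p2, 0) = (pA, □, L) → 0[pA]1□110

The machine reaches the accept state pA and halts.

Answer: Accept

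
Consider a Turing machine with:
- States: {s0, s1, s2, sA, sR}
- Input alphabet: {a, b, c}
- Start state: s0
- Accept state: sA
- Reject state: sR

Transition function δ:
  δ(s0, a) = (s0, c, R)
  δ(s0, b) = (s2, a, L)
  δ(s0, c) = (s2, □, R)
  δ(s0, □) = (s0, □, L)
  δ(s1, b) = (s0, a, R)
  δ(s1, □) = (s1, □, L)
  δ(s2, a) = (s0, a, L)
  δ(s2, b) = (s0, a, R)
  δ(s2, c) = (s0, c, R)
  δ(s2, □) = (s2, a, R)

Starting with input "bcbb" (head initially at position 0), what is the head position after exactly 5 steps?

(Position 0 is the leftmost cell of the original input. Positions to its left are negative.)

Execution trace (head position shown):
Step 0: [s0]bcbb  (head at position 0)
Step 1: move left → [s2]□acbb  (head at position -1)
Step 2: move right → a[s2]acbb  (head at position 0)
Step 3: move left → [s0]aacbb  (head at position -1)
Step 4: move right → c[s0]acbb  (head at position 0)
Step 5: move right → cc[s0]cbb  (head at position 1)

After 5 steps, the head is at position 1.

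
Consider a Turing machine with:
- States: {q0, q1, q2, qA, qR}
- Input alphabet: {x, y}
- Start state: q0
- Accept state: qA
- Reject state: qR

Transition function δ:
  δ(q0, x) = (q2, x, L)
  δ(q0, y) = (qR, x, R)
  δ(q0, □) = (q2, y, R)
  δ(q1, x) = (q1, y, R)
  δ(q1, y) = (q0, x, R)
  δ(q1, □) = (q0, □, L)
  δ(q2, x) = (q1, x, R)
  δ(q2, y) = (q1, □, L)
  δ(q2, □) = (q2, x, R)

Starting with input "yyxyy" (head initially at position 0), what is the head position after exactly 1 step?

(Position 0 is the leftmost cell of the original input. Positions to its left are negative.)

Execution trace (head position shown):
Step 0: [q0]yyxyy  (head at position 0)
Step 1: move right → x[qR]yxyy  (head at position 1)

After 1 step, the head is at position 1.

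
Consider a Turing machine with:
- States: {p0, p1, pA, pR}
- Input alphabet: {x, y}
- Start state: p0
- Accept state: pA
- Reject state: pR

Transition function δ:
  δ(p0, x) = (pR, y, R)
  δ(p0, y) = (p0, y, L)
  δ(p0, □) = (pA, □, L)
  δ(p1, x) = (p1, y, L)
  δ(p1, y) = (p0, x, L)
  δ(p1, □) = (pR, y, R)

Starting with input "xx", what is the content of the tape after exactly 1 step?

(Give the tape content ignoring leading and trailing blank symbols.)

Execution trace:
Initial: [p0]xx
Step 1: δ(p0, x) = (pR, y, R) → y[pR]x

The machine reaches the reject state pR and halts.

After 1 step, the tape (ignoring leading/trailing blanks) is: yx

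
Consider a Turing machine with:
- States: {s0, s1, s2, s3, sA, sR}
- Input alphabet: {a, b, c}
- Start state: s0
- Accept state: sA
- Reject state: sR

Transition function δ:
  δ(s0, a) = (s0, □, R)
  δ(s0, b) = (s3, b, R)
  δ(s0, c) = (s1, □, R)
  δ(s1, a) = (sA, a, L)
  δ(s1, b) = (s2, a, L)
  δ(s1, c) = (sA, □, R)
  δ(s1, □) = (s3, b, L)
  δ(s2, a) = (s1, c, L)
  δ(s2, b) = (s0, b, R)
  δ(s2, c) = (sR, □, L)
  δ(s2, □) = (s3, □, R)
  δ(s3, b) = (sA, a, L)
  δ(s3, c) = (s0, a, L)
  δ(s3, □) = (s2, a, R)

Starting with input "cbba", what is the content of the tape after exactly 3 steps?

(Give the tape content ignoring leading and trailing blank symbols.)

Execution trace:
Initial: [s0]cbba
Step 1: δ(s0, c) = (s1, □, R) → □[s1]bba
Step 2: δ(s1, b) = (s2, a, L) → [s2]□aba
Step 3: δ(s2, □) = (s3, □, R) → □[s3]aba

No transition is defined for δ(s3, a). By convention the machine halts and rejects.

After 3 steps, the tape (ignoring leading/trailing blanks) is: aba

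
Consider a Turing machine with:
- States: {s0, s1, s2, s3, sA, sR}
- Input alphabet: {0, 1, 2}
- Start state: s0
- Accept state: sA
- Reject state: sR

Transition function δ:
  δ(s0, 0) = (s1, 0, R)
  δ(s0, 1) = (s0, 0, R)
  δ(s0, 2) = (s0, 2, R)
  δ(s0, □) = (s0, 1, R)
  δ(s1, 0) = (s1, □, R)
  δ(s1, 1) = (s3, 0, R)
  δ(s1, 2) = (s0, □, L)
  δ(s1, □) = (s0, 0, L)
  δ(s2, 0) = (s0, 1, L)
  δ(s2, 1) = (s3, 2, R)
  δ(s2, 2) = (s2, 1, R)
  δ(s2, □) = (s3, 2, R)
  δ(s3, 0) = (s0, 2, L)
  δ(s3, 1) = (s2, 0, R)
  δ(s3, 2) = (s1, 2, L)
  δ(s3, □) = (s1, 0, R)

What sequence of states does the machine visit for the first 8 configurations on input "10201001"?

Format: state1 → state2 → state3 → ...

Execution trace:
Initial: [s0]10201001
Step 1: δ(s0, 1) = (s0, 0, R) → 0[s0]0201001
Step 2: δ(s0, 0) = (s1, 0, R) → 00[s1]201001
Step 3: δ(s1, 2) = (s0, □, L) → 0[s0]0□01001
Step 4: δ(s0, 0) = (s1, 0, R) → 00[s1]□01001
Step 5: δ(s1, □) = (s0, 0, L) → 0[s0]0001001
Step 6: δ(s0, 0) = (s1, 0, R) → 00[s1]001001
Step 7: δ(s1, 0) = (s1, □, R) → 00□[s1]01001

State sequence: s0 → s0 → s1 → s0 → s1 → s0 → s1 → s1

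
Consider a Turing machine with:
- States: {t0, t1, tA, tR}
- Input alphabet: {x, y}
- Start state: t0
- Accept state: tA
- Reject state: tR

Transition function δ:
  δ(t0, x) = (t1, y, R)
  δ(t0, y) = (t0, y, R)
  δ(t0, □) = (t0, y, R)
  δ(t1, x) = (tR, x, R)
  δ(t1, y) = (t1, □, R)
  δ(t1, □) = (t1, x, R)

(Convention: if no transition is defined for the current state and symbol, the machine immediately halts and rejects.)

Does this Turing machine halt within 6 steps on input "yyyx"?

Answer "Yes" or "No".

Execution trace:
Initial: [t0]yyyx
Step 1: δ(t0, y) = (t0, y, R) → y[t0]yyx
Step 2: δ(t0, y) = (t0, y, R) → yy[t0]yx
Step 3: δ(t0, y) = (t0, y, R) → yyy[t0]x
Step 4: δ(t0, x) = (t1, y, R) → yyyy[t1]□
Step 5: δ(t1, □) = (t1, x, R) → yyyyx[t1]□
Step 6: δ(t1, □) = (t1, x, R) → yyyyxx[t1]□

The machine has not reached a halting state after 6 steps.
The machine did not halt within the 6-step bound.

Answer: No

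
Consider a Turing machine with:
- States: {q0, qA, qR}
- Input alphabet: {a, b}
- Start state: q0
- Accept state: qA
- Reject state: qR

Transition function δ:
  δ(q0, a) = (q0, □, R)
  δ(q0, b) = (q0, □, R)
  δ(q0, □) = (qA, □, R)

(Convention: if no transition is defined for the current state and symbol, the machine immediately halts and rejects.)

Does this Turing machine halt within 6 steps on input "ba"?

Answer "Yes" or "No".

Execution trace:
Initial: [q0]ba
Step 1: δ(q0, b) = (q0, □, R) → □[q0]a
Step 2: δ(q0, a) = (q0, □, R) → □□[q0]□
Step 3: δ(q0, □) = (qA, □, R) → □□□[qA]□

The machine reaches the accept state qA and halts.
The machine halted after 3 steps (within the 6-step bound).

Answer: Yes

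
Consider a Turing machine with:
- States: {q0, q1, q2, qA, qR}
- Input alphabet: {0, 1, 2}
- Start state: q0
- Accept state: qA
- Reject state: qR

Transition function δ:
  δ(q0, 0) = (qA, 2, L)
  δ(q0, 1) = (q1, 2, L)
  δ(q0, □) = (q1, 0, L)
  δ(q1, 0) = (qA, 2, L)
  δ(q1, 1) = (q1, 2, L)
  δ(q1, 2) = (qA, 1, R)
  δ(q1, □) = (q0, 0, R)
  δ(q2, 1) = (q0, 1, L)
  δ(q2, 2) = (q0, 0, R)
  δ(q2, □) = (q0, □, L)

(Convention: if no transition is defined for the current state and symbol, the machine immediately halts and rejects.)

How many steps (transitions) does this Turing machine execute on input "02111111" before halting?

Execution trace:
Initial: [q0]02111111
Step 1: δ(q0, 0) = (qA, 2, L) → [qA]□22111111

The machine reaches the accept state qA and halts.

The machine executed 1 step before halting.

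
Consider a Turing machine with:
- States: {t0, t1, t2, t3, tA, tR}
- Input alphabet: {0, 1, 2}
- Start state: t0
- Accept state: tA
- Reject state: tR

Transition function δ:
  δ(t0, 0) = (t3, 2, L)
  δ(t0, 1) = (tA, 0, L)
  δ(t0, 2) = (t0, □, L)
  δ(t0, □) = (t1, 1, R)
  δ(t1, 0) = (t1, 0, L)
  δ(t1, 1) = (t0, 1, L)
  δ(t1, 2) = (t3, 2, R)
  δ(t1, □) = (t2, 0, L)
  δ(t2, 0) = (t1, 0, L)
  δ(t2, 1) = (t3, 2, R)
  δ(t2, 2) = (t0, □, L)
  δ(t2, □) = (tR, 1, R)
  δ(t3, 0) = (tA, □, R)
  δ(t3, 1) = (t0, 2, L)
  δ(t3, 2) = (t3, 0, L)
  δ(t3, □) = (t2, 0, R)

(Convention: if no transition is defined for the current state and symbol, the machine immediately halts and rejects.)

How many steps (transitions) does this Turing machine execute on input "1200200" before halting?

Execution trace:
Initial: [t0]1200200
Step 1: δ(t0, 1) = (tA, 0, L) → [tA]□0200200

The machine reaches the accept state tA and halts.

The machine executed 1 step before halting.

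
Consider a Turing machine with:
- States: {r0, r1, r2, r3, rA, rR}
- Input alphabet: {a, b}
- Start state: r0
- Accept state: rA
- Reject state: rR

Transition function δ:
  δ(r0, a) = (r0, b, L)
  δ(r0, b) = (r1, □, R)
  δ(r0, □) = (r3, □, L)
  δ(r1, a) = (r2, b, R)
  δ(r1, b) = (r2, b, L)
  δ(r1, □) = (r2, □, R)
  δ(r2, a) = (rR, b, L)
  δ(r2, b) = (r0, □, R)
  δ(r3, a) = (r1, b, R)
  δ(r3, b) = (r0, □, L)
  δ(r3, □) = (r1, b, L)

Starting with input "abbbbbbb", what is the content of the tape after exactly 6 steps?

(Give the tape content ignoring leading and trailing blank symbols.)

Execution trace:
Initial: [r0]abbbbbbb
Step 1: δ(r0, a) = (r0, b, L) → [r0]□bbbbbbbb
Step 2: δ(r0, □) = (r3, □, L) → [r3]□□bbbbbbbb
Step 3: δ(r3, □) = (r1, b, L) → [r1]□b□bbbbbbbb
Step 4: δ(r1, □) = (r2, □, R) → □[r2]b□bbbbbbbb
Step 5: δ(r2, b) = (r0, □, R) → □□[r0]□bbbbbbbb
Step 6: δ(r0, □) = (r3, □, L) → □[r3]□□bbbbbbbb

After 6 steps, the tape (ignoring leading/trailing blanks) is: bbbbbbbb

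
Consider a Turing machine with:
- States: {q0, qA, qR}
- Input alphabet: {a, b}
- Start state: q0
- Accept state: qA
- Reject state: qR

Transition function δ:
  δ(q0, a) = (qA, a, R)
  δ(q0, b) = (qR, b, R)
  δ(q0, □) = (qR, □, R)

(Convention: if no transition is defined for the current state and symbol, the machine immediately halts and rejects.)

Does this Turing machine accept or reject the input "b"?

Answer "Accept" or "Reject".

Execution trace:
Initial: [q0]b
Step 1: δ(q0, b) = (qR, b, R) → b[qR]□

The machine reaches the reject state qR and halts.

Answer: Reject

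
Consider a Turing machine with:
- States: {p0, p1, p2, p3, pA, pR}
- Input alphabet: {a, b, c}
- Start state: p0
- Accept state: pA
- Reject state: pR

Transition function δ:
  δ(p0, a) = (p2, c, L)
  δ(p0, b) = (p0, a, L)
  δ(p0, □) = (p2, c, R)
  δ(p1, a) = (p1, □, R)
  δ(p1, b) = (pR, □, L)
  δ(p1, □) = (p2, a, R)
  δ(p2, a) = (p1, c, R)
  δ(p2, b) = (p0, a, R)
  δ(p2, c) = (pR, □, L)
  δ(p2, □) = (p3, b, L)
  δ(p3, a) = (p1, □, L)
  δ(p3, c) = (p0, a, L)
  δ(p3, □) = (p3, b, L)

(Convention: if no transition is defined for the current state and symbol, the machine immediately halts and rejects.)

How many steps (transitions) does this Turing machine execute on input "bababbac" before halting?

Execution trace:
Initial: [p0]bababbac
Step 1: δ(p0, b) = (p0, a, L) → [p0]□aababbac
Step 2: δ(p0, □) = (p2, c, R) → c[p2]aababbac
Step 3: δ(p2, a) = (p1, c, R) → cc[p1]ababbac
Step 4: δ(p1, a) = (p1, □, R) → cc□[p1]babbac
Step 5: δ(p1, b) = (pR, □, L) → cc[pR]□□abbac

The machine reaches the reject state pR and halts.

The machine executed 5 steps before halting.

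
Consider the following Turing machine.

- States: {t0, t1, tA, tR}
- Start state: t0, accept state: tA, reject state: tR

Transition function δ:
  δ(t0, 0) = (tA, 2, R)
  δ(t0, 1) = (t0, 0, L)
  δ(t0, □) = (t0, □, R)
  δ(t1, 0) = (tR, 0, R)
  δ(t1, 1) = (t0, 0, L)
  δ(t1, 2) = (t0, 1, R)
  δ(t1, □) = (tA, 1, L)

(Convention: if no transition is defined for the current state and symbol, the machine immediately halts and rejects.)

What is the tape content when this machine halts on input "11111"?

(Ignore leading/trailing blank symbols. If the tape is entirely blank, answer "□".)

Execution trace:
Initial: [t0]11111
Step 1: δ(t0, 1) = (t0, 0, L) → [t0]□01111
Step 2: δ(t0, □) = (t0, □, R) → □[t0]01111
Step 3: δ(t0, 0) = (tA, 2, R) → □2[tA]1111

The machine reaches the accept state tA and halts.

Final tape (ignoring leading/trailing blanks): 21111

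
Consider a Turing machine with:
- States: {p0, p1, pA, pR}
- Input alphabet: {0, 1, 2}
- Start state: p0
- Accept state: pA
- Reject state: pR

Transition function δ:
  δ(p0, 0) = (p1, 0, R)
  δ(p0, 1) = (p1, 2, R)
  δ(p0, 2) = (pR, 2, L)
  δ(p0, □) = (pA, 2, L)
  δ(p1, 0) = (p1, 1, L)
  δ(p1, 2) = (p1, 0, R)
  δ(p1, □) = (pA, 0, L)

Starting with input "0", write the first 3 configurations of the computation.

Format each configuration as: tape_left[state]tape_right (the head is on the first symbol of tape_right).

Transitions applied:
Step 1: δ(p0, 0) = (p1, 0, R)
Step 2: δ(p1, □) = (pA, 0, L)

The first 3 configurations are:
[p0]0 ⊢ 0[p1]□ ⊢ [pA]00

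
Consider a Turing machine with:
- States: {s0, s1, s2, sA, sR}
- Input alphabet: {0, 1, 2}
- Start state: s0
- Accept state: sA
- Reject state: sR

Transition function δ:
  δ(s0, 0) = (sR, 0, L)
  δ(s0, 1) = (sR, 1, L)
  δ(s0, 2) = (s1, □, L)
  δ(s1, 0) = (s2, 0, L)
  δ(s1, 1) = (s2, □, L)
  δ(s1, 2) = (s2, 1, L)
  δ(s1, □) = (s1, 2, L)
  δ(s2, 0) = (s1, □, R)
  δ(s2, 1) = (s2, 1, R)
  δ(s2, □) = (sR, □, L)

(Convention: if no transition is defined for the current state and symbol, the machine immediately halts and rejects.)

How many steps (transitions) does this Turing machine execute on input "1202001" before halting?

Execution trace:
Initial: [s0]1202001
Step 1: δ(s0, 1) = (sR, 1, L) → [sR]□1202001

The machine reaches the reject state sR and halts.

The machine executed 1 step before halting.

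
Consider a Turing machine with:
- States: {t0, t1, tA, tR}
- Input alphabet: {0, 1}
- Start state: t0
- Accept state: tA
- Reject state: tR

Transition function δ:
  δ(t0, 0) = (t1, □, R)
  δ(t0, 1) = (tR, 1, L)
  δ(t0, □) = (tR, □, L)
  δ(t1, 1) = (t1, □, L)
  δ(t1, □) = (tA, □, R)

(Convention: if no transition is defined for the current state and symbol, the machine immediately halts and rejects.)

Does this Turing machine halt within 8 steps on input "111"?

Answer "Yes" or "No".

Execution trace:
Initial: [t0]111
Step 1: δ(t0, 1) = (tR, 1, L) → [tR]□111

The machine reaches the reject state tR and halts.
The machine halted after 1 step (within the 8-step bound).

Answer: Yes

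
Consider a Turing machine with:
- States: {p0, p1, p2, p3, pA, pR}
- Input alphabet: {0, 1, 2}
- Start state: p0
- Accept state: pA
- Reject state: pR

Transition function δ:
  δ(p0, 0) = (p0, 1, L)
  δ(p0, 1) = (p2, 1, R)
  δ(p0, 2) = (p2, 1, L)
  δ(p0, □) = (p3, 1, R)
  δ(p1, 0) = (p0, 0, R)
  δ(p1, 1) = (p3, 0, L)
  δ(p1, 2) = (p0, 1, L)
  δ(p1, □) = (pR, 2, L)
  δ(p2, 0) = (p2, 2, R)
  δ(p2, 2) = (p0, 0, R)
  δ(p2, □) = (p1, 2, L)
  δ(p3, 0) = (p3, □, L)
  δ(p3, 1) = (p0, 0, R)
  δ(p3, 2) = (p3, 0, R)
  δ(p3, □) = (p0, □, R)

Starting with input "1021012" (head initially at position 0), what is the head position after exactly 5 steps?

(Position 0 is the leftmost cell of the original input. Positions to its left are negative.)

Execution trace (head position shown):
Step 0: [p0]1021012  (head at position 0)
Step 1: move right → 1[p2]021012  (head at position 1)
Step 2: move right → 12[p2]21012  (head at position 2)
Step 3: move right → 120[p0]1012  (head at position 3)
Step 4: move right → 1201[p2]012  (head at position 4)
Step 5: move right → 12012[p2]12  (head at position 5)

After 5 steps, the head is at position 5.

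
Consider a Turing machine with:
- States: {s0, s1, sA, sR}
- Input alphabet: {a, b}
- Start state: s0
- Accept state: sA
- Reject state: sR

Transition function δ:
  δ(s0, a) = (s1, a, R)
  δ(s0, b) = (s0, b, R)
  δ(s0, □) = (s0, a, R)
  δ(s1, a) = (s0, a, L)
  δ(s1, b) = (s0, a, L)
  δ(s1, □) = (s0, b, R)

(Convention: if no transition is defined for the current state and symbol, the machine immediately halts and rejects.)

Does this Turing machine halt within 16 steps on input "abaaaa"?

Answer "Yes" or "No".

Execution trace:
Initial: [s0]abaaaa
Step 1: δ(s0, a) = (s1, a, R) → a[s1]baaaa
Step 2: δ(s1, b) = (s0, a, L) → [s0]aaaaaa
Step 3: δ(s0, a) = (s1, a, R) → a[s1]aaaaa
Step 4: δ(s1, a) = (s0, a, L) → [s0]aaaaaa
Step 5: δ(s0, a) = (s1, a, R) → a[s1]aaaaa
Step 6: δ(s1, a) = (s0, a, L) → [s0]aaaaaa
Step 7: δ(s0, a) = (s1, a, R) → a[s1]aaaaa
Step 8: δ(s1, a) = (s0, a, L) → [s0]aaaaaa
Step 9: δ(s0, a) = (s1, a, R) → a[s1]aaaaa
Step 10: δ(s1, a) = (s0, a, L) → [s0]aaaaaa
Step 11: δ(s0, a) = (s1, a, R) → a[s1]aaaaa
Step 12: δ(s1, a) = (s0, a, L) → [s0]aaaaaa
Step 13: δ(s0, a) = (s1, a, R) → a[s1]aaaaa
Step 14: δ(s1, a) = (s0, a, L) → [s0]aaaaaa
Step 15: δ(s0, a) = (s1, a, R) → a[s1]aaaaa
Step 16: δ(s1, a) = (s0, a, L) → [s0]aaaaaa

The machine has not reached a halting state after 16 steps.
The machine did not halt within the 16-step bound.

Answer: No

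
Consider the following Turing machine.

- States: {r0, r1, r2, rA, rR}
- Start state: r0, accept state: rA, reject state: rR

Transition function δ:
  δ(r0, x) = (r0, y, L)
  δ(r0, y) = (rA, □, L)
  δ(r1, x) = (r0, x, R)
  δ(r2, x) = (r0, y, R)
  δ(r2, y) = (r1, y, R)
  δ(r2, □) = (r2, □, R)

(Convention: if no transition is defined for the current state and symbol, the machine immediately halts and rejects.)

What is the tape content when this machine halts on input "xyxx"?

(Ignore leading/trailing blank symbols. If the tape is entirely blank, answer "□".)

Execution trace:
Initial: [r0]xyxx
Step 1: δ(r0, x) = (r0, y, L) → [r0]□yyxx

No transition is defined for δ(r0, □). By convention the machine halts and rejects.

Final tape (ignoring leading/trailing blanks): yyxx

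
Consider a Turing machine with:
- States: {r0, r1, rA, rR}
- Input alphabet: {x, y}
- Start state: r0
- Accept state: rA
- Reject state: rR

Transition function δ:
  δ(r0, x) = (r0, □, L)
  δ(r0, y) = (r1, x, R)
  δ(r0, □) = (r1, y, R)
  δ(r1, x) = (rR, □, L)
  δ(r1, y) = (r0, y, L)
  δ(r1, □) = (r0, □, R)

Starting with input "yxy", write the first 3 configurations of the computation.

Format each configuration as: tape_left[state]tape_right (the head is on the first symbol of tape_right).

Transitions applied:
Step 1: δ(r0, y) = (r1, x, R)
Step 2: δ(r1, x) = (rR, □, L)

The first 3 configurations are:
[r0]yxy ⊢ x[r1]xy ⊢ [rR]x□y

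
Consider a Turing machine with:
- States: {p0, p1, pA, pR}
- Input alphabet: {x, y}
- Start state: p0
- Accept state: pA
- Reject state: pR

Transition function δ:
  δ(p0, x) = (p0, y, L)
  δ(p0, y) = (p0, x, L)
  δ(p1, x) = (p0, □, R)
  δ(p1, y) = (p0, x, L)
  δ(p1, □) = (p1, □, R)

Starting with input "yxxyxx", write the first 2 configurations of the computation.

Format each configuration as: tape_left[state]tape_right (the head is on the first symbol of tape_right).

Transitions applied:
Step 1: δ(p0, y) = (p0, x, L)

The first 2 configurations are:
[p0]yxxyxx ⊢ [p0]□xxxyxx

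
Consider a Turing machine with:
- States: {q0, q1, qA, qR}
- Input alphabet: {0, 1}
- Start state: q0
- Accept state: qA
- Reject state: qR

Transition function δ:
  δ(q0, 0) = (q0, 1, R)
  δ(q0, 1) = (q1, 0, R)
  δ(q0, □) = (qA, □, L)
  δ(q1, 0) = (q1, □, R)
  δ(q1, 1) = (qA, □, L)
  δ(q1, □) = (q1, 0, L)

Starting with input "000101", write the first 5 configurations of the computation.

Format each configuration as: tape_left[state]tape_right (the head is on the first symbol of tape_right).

Transitions applied:
Step 1: δ(q0, 0) = (q0, 1, R)
Step 2: δ(q0, 0) = (q0, 1, R)
Step 3: δ(q0, 0) = (q0, 1, R)
Step 4: δ(q0, 1) = (q1, 0, R)

The first 5 configurations are:
[q0]000101 ⊢ 1[q0]00101 ⊢ 11[q0]0101 ⊢ 111[q0]101 ⊢ 1110[q1]01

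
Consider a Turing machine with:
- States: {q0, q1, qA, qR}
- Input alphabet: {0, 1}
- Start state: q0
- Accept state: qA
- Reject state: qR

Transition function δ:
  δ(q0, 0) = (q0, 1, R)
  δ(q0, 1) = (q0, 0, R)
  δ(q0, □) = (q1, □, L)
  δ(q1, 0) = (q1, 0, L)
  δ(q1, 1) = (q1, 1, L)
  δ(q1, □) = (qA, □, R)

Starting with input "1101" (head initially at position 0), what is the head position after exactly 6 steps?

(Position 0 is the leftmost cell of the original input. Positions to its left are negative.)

Execution trace (head position shown):
Step 0: [q0]1101  (head at position 0)
Step 1: move right → 0[q0]101  (head at position 1)
Step 2: move right → 00[q0]01  (head at position 2)
Step 3: move right → 001[q0]1  (head at position 3)
Step 4: move right → 0010[q0]□  (head at position 4)
Step 5: move left → 001[q1]0□  (head at position 3)
Step 6: move left → 00[q1]10□  (head at position 2)

After 6 steps, the head is at position 2.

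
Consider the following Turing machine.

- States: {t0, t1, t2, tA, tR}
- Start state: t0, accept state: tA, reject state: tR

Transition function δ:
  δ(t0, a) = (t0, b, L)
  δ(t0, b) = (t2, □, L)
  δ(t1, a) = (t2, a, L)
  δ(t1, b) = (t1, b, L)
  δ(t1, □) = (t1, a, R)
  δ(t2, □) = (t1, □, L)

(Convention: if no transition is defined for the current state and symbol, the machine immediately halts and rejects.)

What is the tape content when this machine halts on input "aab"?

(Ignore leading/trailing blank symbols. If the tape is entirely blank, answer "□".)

Execution trace:
Initial: [t0]aab
Step 1: δ(t0, a) = (t0, b, L) → [t0]□bab

No transition is defined for δ(t0, □). By convention the machine halts and rejects.

Final tape (ignoring leading/trailing blanks): bab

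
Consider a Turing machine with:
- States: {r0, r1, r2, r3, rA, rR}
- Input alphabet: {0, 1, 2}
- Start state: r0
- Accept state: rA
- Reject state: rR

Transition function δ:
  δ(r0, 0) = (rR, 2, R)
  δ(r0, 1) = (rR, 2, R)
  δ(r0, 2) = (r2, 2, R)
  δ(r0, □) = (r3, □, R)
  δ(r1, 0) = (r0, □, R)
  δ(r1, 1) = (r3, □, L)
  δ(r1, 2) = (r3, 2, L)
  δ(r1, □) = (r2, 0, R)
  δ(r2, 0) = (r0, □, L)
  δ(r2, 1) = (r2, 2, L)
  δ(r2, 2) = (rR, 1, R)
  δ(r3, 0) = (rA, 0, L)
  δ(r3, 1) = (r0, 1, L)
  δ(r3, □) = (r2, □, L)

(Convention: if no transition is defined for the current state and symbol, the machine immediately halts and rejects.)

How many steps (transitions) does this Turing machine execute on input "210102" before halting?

Execution trace:
Initial: [r0]210102
Step 1: δ(r0, 2) = (r2, 2, R) → 2[r2]10102
Step 2: δ(r2, 1) = (r2, 2, L) → [r2]220102
Step 3: δ(r2, 2) = (rR, 1, R) → 1[rR]20102

The machine reaches the reject state rR and halts.

The machine executed 3 steps before halting.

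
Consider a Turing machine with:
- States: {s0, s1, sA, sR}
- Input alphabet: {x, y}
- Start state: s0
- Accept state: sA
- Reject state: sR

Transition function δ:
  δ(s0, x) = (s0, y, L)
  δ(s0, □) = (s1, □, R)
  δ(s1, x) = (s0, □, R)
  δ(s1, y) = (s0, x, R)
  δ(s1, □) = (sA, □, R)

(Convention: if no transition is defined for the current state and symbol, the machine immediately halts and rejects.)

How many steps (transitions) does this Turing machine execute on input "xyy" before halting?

Execution trace:
Initial: [s0]xyy
Step 1: δ(s0, x) = (s0, y, L) → [s0]□yyy
Step 2: δ(s0, □) = (s1, □, R) → □[s1]yyy
Step 3: δ(s1, y) = (s0, x, R) → □x[s0]yy

No transition is defined for δ(s0, y). By convention the machine halts and rejects.

The machine executed 3 steps before halting.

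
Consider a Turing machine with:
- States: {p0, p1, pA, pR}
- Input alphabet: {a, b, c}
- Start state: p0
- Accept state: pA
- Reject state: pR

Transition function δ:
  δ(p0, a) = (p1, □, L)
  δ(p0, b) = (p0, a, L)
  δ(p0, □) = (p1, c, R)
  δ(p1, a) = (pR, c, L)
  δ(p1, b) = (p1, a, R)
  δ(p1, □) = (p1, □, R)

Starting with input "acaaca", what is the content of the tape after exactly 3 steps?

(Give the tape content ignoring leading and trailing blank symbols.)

Execution trace:
Initial: [p0]acaaca
Step 1: δ(p0, a) = (p1, □, L) → [p1]□□caaca
Step 2: δ(p1, □) = (p1, □, R) → □[p1]□caaca
Step 3: δ(p1, □) = (p1, □, R) → □□[p1]caaca

No transition is defined for δ(p1, c). By convention the machine halts and rejects.

After 3 steps, the tape (ignoring leading/trailing blanks) is: caaca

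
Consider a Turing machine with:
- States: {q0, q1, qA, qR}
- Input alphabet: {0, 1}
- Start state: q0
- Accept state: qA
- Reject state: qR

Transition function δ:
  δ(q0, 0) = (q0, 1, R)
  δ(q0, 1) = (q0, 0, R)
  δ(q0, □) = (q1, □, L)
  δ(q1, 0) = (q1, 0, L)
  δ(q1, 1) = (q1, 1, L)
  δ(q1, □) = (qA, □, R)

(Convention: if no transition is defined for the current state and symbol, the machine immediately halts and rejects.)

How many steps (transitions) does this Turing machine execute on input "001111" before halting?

Execution trace:
Initial: [q0]001111
Step 1: δ(q0, 0) = (q0, 1, R) → 1[q0]01111
Step 2: δ(q0, 0) = (q0, 1, R) → 11[q0]1111
Step 3: δ(q0, 1) = (q0, 0, R) → 110[q0]111
Step 4: δ(q0, 1) = (q0, 0, R) → 1100[q0]11
Step 5: δ(q0, 1) = (q0, 0, R) → 11000[q0]1
Step 6: δ(q0, 1) = (q0, 0, R) → 110000[q0]□
Step 7: δ(q0, □) = (q1, □, L) → 11000[q1]0□
Step 8: δ(q1, 0) = (q1, 0, L) → 1100[q1]00□
Step 9: δ(q1, 0) = (q1, 0, L) → 110[q1]000□
Step 10: δ(q1, 0) = (q1, 0, L) → 11[q1]0000□
Step 11: δ(q1, 0) = (q1, 0, L) → 1[q1]10000□
Step 12: δ(q1, 1) = (q1, 1, L) → [q1]110000□
Step 13: δ(q1, 1) = (q1, 1, L) → [q1]□110000□
Step 14: δ(q1, □) = (qA, □, R) → □[qA]110000□

The machine reaches the accept state qA and halts.

The machine executed 14 steps before halting.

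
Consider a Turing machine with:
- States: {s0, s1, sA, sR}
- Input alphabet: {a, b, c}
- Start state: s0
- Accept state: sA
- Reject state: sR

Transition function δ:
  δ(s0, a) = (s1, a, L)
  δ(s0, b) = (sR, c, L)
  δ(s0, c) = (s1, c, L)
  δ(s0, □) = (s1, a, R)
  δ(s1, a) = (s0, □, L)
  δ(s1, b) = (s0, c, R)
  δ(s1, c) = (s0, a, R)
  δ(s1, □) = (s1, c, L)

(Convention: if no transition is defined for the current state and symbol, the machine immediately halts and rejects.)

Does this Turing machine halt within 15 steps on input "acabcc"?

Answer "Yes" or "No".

Execution trace:
Initial: [s0]acabcc
Step 1: δ(s0, a) = (s1, a, L) → [s1]□acabcc
Step 2: δ(s1, □) = (s1, c, L) → [s1]□cacabcc
Step 3: δ(s1, □) = (s1, c, L) → [s1]□ccacabcc
Step 4: δ(s1, □) = (s1, c, L) → [s1]□cccacabcc
Step 5: δ(s1, □) = (s1, c, L) → [s1]□ccccacabcc
Step 6: δ(s1, □) = (s1, c, L) → [s1]□cccccacabcc
Step 7: δ(s1, □) = (s1, c, L) → [s1]□ccccccacabcc
Step 8: δ(s1, □) = (s1, c, L) → [s1]□cccccccacabcc
Step 9: δ(s1, □) = (s1, c, L) → [s1]□ccccccccacabcc
Step 10: δ(s1, □) = (s1, c, L) → [s1]□cccccccccacabcc
Step 11: δ(s1, □) = (s1, c, L) → [s1]□ccccccccccacabcc
Step 12: δ(s1, □) = (s1, c, L) → [s1]□cccccccccccacabcc
Step 13: δ(s1, □) = (s1, c, L) → [s1]□ccccccccccccacabcc
Step 14: δ(s1, □) = (s1, c, L) → [s1]□cccccccccccccacabcc
Step 15: δ(s1, □) = (s1, c, L) → [s1]□ccccccccccccccacabcc

The machine has not reached a halting state after 15 steps.
The machine did not halt within the 15-step bound.

Answer: No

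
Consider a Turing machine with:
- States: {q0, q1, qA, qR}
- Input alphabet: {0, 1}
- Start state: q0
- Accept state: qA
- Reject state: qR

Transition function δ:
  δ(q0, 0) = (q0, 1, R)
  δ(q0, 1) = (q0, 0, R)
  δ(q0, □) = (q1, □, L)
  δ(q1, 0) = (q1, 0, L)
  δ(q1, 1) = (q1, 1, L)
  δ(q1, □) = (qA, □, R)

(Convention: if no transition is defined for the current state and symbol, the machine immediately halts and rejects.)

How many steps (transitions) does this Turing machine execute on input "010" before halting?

Execution trace:
Initial: [q0]010
Step 1: δ(q0, 0) = (q0, 1, R) → 1[q0]10
Step 2: δ(q0, 1) = (q0, 0, R) → 10[q0]0
Step 3: δ(q0, 0) = (q0, 1, R) → 101[q0]□
Step 4: δ(q0, □) = (q1, □, L) → 10[q1]1□
Step 5: δ(q1, 1) = (q1, 1, L) → 1[q1]01□
Step 6: δ(q1, 0) = (q1, 0, L) → [q1]101□
Step 7: δ(q1, 1) = (q1, 1, L) → [q1]□101□
Step 8: δ(q1, □) = (qA, □, R) → □[qA]101□

The machine reaches the accept state qA and halts.

The machine executed 8 steps before halting.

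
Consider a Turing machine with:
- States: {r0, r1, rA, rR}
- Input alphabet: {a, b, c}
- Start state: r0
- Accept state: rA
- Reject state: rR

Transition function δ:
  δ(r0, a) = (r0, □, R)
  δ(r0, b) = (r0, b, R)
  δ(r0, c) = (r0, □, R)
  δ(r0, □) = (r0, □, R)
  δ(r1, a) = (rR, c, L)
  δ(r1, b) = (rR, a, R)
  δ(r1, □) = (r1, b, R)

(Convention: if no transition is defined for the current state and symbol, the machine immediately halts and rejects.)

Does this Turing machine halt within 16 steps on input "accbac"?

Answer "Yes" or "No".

Execution trace:
Initial: [r0]accbac
Step 1: δ(r0, a) = (r0, □, R) → □[r0]ccbac
Step 2: δ(r0, c) = (r0, □, R) → □□[r0]cbac
Step 3: δ(r0, c) = (r0, □, R) → □□□[r0]bac
Step 4: δ(r0, b) = (r0, b, R) → □□□b[r0]ac
Step 5: δ(r0, a) = (r0, □, R) → □□□b□[r0]c
Step 6: δ(r0, c) = (r0, □, R) → □□□b□□[r0]□
Step 7: δ(r0, □) = (r0, □, R) → □□□b□□□[r0]□
Step 8: δ(r0, □) = (r0, □, R) → □□□b□□□□[r0]□
Step 9: δ(r0, □) = (r0, □, R) → □□□b□□□□□[r0]□
Step 10: δ(r0, □) = (r0, □, R) → □□□b□□□□□□[r0]□
Step 11: δ(r0, □) = (r0, □, R) → □□□b□□□□□□□[r0]□
Step 12: δ(r0, □) = (r0, □, R) → □□□b□□□□□□□□[r0]□
Step 13: δ(r0, □) = (r0, □, R) → □□□b□□□□□□□□□[r0]□
Step 14: δ(r0, □) = (r0, □, R) → □□□b□□□□□□□□□□[r0]□
Step 15: δ(r0, □) = (r0, □, R) → □□□b□□□□□□□□□□□[r0]□
Step 16: δ(r0, □) = (r0, □, R) → □□□b□□□□□□□□□□□□[r0]□

The machine has not reached a halting state after 16 steps.
The machine did not halt within the 16-step bound.

Answer: No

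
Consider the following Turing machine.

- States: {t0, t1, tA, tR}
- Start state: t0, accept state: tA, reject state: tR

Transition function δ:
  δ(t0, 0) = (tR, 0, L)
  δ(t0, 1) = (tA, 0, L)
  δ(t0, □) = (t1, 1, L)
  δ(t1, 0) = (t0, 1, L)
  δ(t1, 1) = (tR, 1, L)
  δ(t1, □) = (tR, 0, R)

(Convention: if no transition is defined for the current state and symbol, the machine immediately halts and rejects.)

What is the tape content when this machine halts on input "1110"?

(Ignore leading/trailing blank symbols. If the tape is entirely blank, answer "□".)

Execution trace:
Initial: [t0]1110
Step 1: δ(t0, 1) = (tA, 0, L) → [tA]□0110

The machine reaches the accept state tA and halts.

Final tape (ignoring leading/trailing blanks): 0110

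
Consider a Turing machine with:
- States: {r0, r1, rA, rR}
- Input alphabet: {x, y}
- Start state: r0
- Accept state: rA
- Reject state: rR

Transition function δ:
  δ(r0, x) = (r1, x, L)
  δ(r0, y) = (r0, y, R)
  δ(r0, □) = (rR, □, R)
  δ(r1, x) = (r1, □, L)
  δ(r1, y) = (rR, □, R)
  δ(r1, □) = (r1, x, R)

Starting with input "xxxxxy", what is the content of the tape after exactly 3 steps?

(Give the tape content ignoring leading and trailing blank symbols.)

Execution trace:
Initial: [r0]xxxxxy
Step 1: δ(r0, x) = (r1, x, L) → [r1]□xxxxxy
Step 2: δ(r1, □) = (r1, x, R) → x[r1]xxxxxy
Step 3: δ(r1, x) = (r1, □, L) → [r1]x□xxxxy

After 3 steps, the tape (ignoring leading/trailing blanks) is: x□xxxxy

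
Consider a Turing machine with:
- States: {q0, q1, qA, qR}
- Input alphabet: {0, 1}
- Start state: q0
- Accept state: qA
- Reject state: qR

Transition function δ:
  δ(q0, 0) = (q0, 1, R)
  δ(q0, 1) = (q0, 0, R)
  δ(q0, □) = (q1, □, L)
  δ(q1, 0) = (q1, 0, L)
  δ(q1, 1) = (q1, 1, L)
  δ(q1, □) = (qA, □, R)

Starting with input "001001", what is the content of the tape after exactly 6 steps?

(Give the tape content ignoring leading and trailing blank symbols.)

Execution trace:
Initial: [q0]001001
Step 1: δ(q0, 0) = (q0, 1, R) → 1[q0]01001
Step 2: δ(q0, 0) = (q0, 1, R) → 11[q0]1001
Step 3: δ(q0, 1) = (q0, 0, R) → 110[q0]001
Step 4: δ(q0, 0) = (q0, 1, R) → 1101[q0]01
Step 5: δ(q0, 0) = (q0, 1, R) → 11011[q0]1
Step 6: δ(q0, 1) = (q0, 0, R) → 110110[q0]□

After 6 steps, the tape (ignoring leading/trailing blanks) is: 110110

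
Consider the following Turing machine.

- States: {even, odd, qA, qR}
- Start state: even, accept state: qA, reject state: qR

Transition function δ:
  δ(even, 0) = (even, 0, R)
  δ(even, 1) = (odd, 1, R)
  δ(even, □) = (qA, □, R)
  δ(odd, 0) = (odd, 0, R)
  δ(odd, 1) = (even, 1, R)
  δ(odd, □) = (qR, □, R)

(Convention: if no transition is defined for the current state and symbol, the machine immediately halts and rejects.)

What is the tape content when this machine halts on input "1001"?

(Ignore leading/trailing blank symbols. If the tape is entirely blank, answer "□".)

Execution trace:
Initial: [even]1001
Step 1: δ(even, 1) = (odd, 1, R) → 1[odd]001
Step 2: δ(odd, 0) = (odd, 0, R) → 10[odd]01
Step 3: δ(odd, 0) = (odd, 0, R) → 100[odd]1
Step 4: δ(odd, 1) = (even, 1, R) → 1001[even]□
Step 5: δ(even, □) = (qA, □, R) → 1001□[qA]□

The machine reaches the accept state qA and halts.

Final tape (ignoring leading/trailing blanks): 1001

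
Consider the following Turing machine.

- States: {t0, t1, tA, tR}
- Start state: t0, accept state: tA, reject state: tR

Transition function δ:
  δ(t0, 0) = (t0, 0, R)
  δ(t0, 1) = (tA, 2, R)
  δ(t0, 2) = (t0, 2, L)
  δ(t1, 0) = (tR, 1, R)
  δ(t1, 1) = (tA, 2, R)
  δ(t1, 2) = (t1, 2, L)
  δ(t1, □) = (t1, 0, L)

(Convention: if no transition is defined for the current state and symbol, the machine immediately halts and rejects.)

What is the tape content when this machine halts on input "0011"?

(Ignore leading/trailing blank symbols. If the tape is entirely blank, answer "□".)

Execution trace:
Initial: [t0]0011
Step 1: δ(t0, 0) = (t0, 0, R) → 0[t0]011
Step 2: δ(t0, 0) = (t0, 0, R) → 00[t0]11
Step 3: δ(t0, 1) = (tA, 2, R) → 002[tA]1

The machine reaches the accept state tA and halts.

Final tape (ignoring leading/trailing blanks): 0021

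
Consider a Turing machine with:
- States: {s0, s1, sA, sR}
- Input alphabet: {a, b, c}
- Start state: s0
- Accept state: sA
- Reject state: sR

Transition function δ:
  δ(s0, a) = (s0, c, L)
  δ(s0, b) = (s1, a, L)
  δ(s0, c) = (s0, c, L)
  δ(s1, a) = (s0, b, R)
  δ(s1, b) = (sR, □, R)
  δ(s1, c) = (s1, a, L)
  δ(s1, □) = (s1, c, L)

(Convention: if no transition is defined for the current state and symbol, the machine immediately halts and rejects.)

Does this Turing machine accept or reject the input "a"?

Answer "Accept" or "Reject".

Execution trace:
Initial: [s0]a
Step 1: δ(s0, a) = (s0, c, L) → [s0]□c

No transition is defined for δ(s0, □). By convention the machine halts and rejects.

Answer: Reject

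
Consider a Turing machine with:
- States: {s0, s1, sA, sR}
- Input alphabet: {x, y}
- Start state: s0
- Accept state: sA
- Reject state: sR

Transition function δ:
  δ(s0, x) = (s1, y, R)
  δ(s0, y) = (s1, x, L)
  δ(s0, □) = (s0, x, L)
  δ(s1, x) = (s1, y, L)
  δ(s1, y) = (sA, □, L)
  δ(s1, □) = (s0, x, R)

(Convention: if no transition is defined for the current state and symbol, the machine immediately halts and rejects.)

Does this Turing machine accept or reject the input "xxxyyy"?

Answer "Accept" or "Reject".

Execution trace:
Initial: [s0]xxxyyy
Step 1: δ(s0, x) = (s1, y, R) → y[s1]xxyyy
Step 2: δ(s1, x) = (s1, y, L) → [s1]yyxyyy
Step 3: δ(s1, y) = (sA, □, L) → [sA]□□yxyyy

The machine reaches the accept state sA and halts.

Answer: Accept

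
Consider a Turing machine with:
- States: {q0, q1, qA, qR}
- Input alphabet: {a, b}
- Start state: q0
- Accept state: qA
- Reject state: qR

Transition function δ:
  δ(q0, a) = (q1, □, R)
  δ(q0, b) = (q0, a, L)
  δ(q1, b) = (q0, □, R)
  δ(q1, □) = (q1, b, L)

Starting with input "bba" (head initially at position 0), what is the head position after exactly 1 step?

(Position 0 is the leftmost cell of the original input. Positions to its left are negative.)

Execution trace (head position shown):
Step 0: [q0]bba  (head at position 0)
Step 1: move left → [q0]□aba  (head at position -1)

After 1 step, the head is at position -1.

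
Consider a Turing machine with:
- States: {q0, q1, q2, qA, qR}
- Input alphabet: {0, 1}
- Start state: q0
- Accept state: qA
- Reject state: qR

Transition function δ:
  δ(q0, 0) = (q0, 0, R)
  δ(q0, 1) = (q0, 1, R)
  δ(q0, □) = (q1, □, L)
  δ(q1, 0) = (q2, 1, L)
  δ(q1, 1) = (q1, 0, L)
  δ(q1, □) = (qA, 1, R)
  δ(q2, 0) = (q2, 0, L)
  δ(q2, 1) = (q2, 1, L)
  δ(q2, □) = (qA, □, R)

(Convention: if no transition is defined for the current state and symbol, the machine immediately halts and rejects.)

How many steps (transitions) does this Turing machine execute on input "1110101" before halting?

Execution trace:
Initial: [q0]1110101
Step 1: δ(q0, 1) = (q0, 1, R) → 1[q0]110101
Step 2: δ(q0, 1) = (q0, 1, R) → 11[q0]10101
Step 3: δ(q0, 1) = (q0, 1, R) → 111[q0]0101
Step 4: δ(q0, 0) = (q0, 0, R) → 1110[q0]101
Step 5: δ(q0, 1) = (q0, 1, R) → 11101[q0]01
Step 6: δ(q0, 0) = (q0, 0, R) → 111010[q0]1
Step 7: δ(q0, 1) = (q0, 1, R) → 1110101[q0]□
Step 8: δ(q0, □) = (q1, □, L) → 111010[q1]1□
Step 9: δ(q1, 1) = (q1, 0, L) → 11101[q1]00□
Step 10: δ(q1, 0) = (q2, 1, L) → 1110[q2]110□
Step 11: δ(q2, 1) = (q2, 1, L) → 111[q2]0110□
Step 12: δ(q2, 0) = (q2, 0, L) → 11[q2]10110□
Step 13: δ(q2, 1) = (q2, 1, L) → 1[q2]110110□
Step 14: δ(q2, 1) = (q2, 1, L) → [q2]1110110□
Step 15: δ(q2, 1) = (q2, 1, L) → [q2]□1110110□
Step 16: δ(q2, □) = (qA, □, R) → □[qA]1110110□

The machine reaches the accept state qA and halts.

The machine executed 16 steps before halting.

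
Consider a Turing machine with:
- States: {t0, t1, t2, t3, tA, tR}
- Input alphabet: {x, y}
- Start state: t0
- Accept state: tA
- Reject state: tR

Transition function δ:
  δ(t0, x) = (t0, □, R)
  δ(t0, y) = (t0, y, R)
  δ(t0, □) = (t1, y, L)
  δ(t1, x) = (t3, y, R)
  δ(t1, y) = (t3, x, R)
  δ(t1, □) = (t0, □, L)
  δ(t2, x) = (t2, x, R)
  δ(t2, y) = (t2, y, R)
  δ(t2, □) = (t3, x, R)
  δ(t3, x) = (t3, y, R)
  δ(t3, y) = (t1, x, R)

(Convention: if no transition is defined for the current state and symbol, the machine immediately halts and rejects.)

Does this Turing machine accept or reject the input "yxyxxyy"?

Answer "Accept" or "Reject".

Execution trace:
Initial: [t0]yxyxxyy
Step 1: δ(t0, y) = (t0, y, R) → y[t0]xyxxyy
Step 2: δ(t0, x) = (t0, □, R) → y□[t0]yxxyy
Step 3: δ(t0, y) = (t0, y, R) → y□y[t0]xxyy
Step 4: δ(t0, x) = (t0, □, R) → y□y□[t0]xyy
Step 5: δ(t0, x) = (t0, □, R) → y□y□□[t0]yy
Step 6: δ(t0, y) = (t0, y, R) → y□y□□y[t0]y
Step 7: δ(t0, y) = (t0, y, R) → y□y□□yy[t0]□
Step 8: δ(t0, □) = (t1, y, L) → y□y□□y[t1]yy
Step 9: δ(t1, y) = (t3, x, R) → y□y□□yx[t3]y
Step 10: δ(t3, y) = (t1, x, R) → y□y□□yxx[t1]□
Step 11: δ(t1, □) = (t0, □, L) → y□y□□yx[t0]x□
Step 12: δ(t0, x) = (t0, □, R) → y□y□□yx□[t0]□
Step 13: δ(t0, □) = (t1, y, L) → y□y□□yx[t1]□y
Step 14: δ(t1, □) = (t0, □, L) → y□y□□y[t0]x□y
Step 15: δ(t0, x) = (t0, □, R) → y□y□□y□[t0]□y
Step 16: δ(t0, □) = (t1, y, L) → y□y□□y[t1]□yy
Step 17: δ(t1, □) = (t0, □, L) → y□y□□[t0]y□yy
Step 18: δ(t0, y) = (t0, y, R) → y□y□□y[t0]□yy
Step 19: δ(t0, □) = (t1, y, L) → y□y□□[t1]yyyy
Step 20: δ(t1, y) = (t3, x, R) → y□y□□x[t3]yyy
Step 21: δ(t3, y) = (t1, x, R) → y□y□□xx[t1]yy
Step 22: δ(t1, y) = (t3, x, R) → y□y□□xxx[t3]y
Step 23: δ(t3, y) = (t1, x, R) → y□y□□xxxx[t1]□
Step 24: δ(t1, □) = (t0, □, L) → y□y□□xxx[t0]x□
Step 25: δ(t0, x) = (t0, □, R) → y□y□□xxx□[t0]□
Step 26: δ(t0, □) = (t1, y, L) → y□y□□xxx[t1]□y
Step 27: δ(t1, □) = (t0, □, L) → y□y□□xx[t0]x□y
Step 28: δ(t0, x) = (t0, □, R) → y□y□□xx□[t0]□y
Step 29: δ(t0, □) = (t1, y, L) → y□y□□xx[t1]□yy
Step 30: δ(t1, □) = (t0, □, L) → y□y□□x[t0]x□yy
Step 31: δ(t0, x) = (t0, □, R) → y□y□□x□[t0]□yy
Step 32: δ(t0, □) = (t1, y, L) → y□y□□x[t1]□yyy
Step 33: δ(t1, □) = (t0, □, L) → y□y□□[t0]x□yyy
Step 34: δ(t0, x) = (t0, □, R) → y□y□□□[t0]□yyy
Step 35: δ(t0, □) = (t1, y, L) → y□y□□[t1]□yyyy
Step 36: δ(t1, □) = (t0, □, L) → y□y□[t0]□□yyyy
Step 37: δ(t0, □) = (t1, y, L) → y□y[t1]□y□yyyy
Step 38: δ(t1, □) = (t0, □, L) → y□[t0]y□y□yyyy
Step 39: δ(t0, y) = (t0, y, R) → y□y[t0]□y□yyyy
Step 40: δ(t0, □) = (t1, y, L) → y□[t1]yyy□yyyy
Step 41: δ(t1, y) = (t3, x, R) → y□x[t3]yy□yyyy
Step 42: δ(t3, y) = (t1, x, R) → y□xx[t1]y□yyyy
Step 43: δ(t1, y) = (t3, x, R) → y□xxx[t3]□yyyy

No transition is defined for δ(t3, □). By convention the machine halts and rejects.

Answer: Reject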